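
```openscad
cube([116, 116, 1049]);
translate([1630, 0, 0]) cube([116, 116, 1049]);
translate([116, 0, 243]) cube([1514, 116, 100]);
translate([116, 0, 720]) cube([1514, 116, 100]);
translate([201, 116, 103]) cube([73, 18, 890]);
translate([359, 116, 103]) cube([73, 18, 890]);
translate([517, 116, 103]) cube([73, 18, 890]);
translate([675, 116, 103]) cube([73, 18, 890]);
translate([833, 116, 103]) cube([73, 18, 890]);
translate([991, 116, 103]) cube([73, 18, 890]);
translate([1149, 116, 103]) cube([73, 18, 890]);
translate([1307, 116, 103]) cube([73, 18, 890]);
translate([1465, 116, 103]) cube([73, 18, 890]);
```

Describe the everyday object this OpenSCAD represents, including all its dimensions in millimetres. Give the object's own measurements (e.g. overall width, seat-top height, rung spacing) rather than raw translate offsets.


A fence section. Two 116×116 mm posts, 1049 mm tall, stand on the floor with a clear span of 1514 mm between their inner faces. Two horizontal rails of 116×100 mm section span the gap between the posts with their undersides at z = 243 mm and z = 720 mm, flush with the posts' −y face. 9 pickets, each 73 mm wide, 18 mm thick and 890 mm tall, are fixed to the +y face of the rails with their bottoms at z = 103 mm, spaced across the span with a 85 mm gap after the −x post and between neighbouring pickets, with 92 mm left before the +x post.


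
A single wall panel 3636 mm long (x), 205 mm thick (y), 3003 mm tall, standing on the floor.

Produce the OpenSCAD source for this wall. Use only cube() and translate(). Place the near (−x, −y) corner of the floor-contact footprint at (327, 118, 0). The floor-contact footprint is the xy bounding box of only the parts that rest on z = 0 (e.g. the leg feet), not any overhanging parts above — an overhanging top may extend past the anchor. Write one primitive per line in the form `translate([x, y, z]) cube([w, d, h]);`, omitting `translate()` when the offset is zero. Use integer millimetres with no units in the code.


translate([327, 118, 0]) cube([3636, 205, 3003]);


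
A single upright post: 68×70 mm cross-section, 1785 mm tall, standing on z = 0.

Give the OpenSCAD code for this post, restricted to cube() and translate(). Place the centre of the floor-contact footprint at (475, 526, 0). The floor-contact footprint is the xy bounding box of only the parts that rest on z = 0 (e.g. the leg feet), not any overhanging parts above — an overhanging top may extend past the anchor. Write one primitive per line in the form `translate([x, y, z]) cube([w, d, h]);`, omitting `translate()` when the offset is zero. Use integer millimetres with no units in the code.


translate([441, 491, 0]) cube([68, 70, 1785]);


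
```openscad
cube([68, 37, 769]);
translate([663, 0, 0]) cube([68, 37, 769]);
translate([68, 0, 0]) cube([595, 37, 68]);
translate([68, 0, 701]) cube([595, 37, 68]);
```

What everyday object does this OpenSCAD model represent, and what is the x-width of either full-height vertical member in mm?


A picture frame. The border width is 68 mm.

Four thin pieces enclosing a rectangular opening — a picture frame. The two full-height stiles are 769 mm tall; the top rail sits at z = 701 and is 68 mm tall, so the border above the opening is 769 − 701 = 68 mm, matching the stile x-width.


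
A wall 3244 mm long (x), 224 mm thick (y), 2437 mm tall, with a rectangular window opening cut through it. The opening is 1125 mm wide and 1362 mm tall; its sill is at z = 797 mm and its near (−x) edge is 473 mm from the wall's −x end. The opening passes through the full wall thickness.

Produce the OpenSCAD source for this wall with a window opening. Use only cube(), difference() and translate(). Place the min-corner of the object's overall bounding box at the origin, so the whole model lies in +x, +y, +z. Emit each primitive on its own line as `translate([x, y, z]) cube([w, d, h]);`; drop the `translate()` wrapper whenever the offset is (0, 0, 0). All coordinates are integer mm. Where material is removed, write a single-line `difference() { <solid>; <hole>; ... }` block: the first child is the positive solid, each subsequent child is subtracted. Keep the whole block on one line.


difference() { cube([3244, 224, 2437]); translate([473, 0, 797]) cube([1125, 224, 1362]); }


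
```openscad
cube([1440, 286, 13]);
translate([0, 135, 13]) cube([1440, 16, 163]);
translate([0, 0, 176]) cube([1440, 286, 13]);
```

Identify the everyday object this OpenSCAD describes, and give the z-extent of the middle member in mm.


An I-beam. The web height is 163 mm.

Two wide flanges with a thin centred web — an I-beam. Overall 189 mm minus two 13 mm flanges gives a web of 189 − 2·13 = 163 mm.


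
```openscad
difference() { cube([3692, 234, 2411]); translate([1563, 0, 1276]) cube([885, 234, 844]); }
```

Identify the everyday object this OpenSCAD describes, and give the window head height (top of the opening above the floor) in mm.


A wall with a window opening. The window head height is 2120 mm.

A wall with a rectangular opening subtracted — a window. Sill at z = 1276, opening 844 mm tall, so the head is at 1276 + 844 = 2120 mm.


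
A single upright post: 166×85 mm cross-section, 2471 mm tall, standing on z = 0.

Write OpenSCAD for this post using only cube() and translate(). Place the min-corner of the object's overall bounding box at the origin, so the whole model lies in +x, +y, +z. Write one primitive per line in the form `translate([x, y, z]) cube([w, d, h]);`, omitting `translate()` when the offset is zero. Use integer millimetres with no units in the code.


cube([166, 85, 2471]);


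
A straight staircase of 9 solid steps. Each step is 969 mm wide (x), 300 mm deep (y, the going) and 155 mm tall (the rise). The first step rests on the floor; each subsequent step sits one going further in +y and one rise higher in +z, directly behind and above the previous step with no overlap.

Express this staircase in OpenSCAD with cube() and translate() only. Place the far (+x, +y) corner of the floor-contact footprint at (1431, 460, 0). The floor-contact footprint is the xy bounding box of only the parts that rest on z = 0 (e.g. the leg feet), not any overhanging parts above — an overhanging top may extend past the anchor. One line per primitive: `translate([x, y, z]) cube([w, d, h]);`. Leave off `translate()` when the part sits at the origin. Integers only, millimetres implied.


translate([462, 160, 0]) cube([969, 300, 155]);
translate([462, 460, 155]) cube([969, 300, 155]);
translate([462, 760, 310]) cube([969, 300, 155]);
translate([462, 1060, 465]) cube([969, 300, 155]);
translate([462, 1360, 620]) cube([969, 300, 155]);
translate([462, 1660, 775]) cube([969, 300, 155]);
translate([462, 1960, 930]) cube([969, 300, 155]);
translate([462, 2260, 1085]) cube([969, 300, 155]);
translate([462, 2560, 1240]) cube([969, 300, 155]);


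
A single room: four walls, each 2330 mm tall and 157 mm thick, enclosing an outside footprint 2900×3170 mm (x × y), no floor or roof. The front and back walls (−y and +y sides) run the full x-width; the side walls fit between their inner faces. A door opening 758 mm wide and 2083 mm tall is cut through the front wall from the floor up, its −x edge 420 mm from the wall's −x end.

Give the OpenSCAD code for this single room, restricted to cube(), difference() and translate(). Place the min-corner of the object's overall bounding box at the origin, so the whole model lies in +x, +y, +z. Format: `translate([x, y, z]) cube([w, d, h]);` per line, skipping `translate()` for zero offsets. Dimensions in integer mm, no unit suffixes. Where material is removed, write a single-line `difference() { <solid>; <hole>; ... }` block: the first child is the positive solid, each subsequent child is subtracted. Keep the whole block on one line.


difference() { cube([2900, 157, 2330]); translate([420, 0, 0]) cube([758, 157, 2083]); }
translate([0, 3013, 0]) cube([2900, 157, 2330]);
translate([0, 157, 0]) cube([157, 2856, 2330]);
translate([2743, 157, 0]) cube([157, 2856, 2330]);


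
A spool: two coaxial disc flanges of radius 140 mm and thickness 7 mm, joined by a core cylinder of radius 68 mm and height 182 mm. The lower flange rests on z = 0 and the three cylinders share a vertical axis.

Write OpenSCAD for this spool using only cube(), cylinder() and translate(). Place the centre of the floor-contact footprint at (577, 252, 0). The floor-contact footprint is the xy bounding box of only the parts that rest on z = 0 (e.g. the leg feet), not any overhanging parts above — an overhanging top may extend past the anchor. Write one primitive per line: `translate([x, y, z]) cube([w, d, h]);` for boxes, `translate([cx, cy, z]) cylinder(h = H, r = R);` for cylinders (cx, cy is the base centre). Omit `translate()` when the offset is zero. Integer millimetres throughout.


translate([577, 252, 0]) cylinder(h = 7, r = 140);
translate([577, 252, 7]) cylinder(h = 182, r = 68);
translate([577, 252, 189]) cylinder(h = 7, r = 140);


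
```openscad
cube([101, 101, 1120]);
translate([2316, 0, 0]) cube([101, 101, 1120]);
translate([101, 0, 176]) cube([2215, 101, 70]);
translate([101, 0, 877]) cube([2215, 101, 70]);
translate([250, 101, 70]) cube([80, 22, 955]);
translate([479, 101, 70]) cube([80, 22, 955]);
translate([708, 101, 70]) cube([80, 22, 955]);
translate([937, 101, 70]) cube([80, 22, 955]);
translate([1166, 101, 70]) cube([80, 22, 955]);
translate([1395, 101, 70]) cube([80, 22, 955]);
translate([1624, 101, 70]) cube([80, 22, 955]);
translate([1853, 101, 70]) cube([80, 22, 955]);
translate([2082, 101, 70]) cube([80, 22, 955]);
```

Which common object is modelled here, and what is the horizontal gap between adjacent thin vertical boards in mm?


A fence section. The picket gap is 149 mm.

Two posts, two rails, 9 pickets — a fence section. Span 2215 mm holds 9 pickets of 80 mm with 10 equal gaps: ⌊(2215 − 9·80) / 10⌋ = 149 mm.


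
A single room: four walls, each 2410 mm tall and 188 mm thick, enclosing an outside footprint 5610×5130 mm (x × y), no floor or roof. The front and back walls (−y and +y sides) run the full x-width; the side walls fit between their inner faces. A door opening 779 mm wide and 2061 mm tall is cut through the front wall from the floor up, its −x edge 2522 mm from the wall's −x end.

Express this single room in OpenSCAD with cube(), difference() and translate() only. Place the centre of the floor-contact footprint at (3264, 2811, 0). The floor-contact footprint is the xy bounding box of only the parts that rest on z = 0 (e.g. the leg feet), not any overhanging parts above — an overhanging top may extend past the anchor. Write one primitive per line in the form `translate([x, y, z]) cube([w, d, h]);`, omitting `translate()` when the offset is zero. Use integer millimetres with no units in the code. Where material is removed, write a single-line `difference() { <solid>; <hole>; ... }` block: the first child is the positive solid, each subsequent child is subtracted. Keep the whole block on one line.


difference() { translate([459, 246, 0]) cube([5610, 188, 2410]); translate([2981, 246, 0]) cube([779, 188, 2061]); }
translate([459, 5188, 0]) cube([5610, 188, 2410]);
translate([459, 434, 0]) cube([188, 4754, 2410]);
translate([5881, 434, 0]) cube([188, 4754, 2410]);


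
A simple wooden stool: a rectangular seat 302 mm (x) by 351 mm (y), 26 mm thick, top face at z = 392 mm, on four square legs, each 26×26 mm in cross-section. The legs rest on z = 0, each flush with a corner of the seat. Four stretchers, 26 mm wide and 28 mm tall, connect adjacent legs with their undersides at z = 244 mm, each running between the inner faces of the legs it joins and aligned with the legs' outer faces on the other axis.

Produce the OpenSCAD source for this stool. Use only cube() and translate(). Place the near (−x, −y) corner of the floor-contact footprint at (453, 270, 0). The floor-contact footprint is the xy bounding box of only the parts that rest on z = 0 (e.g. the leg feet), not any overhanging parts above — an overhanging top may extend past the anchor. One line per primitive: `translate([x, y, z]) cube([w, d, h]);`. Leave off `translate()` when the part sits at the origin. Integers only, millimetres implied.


translate([453, 270, 366]) cube([302, 351, 26]);
translate([453, 270, 0]) cube([26, 26, 366]);
translate([729, 270, 0]) cube([26, 26, 366]);
translate([453, 595, 0]) cube([26, 26, 366]);
translate([729, 595, 0]) cube([26, 26, 366]);
translate([479, 270, 244]) cube([250, 26, 28]);
translate([479, 595, 244]) cube([250, 26, 28]);
translate([453, 296, 244]) cube([26, 299, 28]);
translate([729, 296, 244]) cube([26, 299, 28]);


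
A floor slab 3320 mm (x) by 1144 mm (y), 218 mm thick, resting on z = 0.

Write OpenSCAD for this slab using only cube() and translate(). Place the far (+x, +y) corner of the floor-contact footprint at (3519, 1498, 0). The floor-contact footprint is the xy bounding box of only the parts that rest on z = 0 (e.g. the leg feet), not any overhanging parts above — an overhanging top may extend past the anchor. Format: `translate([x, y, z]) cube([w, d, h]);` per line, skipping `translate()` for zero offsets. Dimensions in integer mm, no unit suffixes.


translate([199, 354, 0]) cube([3320, 1144, 218]);


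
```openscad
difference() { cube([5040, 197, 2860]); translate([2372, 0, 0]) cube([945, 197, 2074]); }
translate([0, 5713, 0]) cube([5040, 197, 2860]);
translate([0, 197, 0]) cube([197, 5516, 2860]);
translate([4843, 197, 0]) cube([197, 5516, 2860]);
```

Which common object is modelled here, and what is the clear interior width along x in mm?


A single room. The interior width is 4646 mm.

Four walls enclosing a rectangle with a door in the front wall — a room. Outside width 5040 minus two 197 mm walls gives 4646 mm.


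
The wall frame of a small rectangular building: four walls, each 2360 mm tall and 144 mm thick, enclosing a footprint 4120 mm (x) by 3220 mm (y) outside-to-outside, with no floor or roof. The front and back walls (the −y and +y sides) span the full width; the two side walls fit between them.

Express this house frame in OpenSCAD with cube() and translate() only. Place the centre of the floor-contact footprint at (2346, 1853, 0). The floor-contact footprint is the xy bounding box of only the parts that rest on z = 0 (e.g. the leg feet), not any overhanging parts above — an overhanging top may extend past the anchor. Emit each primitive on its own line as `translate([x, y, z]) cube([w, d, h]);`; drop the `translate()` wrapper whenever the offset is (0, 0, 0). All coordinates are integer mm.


translate([286, 243, 0]) cube([4120, 144, 2360]);
translate([286, 3319, 0]) cube([4120, 144, 2360]);
translate([286, 387, 0]) cube([144, 2932, 2360]);
translate([4262, 387, 0]) cube([144, 2932, 2360]);


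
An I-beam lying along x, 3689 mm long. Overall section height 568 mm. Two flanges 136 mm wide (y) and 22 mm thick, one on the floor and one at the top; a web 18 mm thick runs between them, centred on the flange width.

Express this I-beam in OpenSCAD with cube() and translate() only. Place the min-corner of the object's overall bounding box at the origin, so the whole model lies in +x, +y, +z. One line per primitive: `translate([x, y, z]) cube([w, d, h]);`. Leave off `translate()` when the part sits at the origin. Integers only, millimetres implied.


cube([3689, 136, 22]);
translate([0, 59, 22]) cube([3689, 18, 524]);
translate([0, 0, 546]) cube([3689, 136, 22]);


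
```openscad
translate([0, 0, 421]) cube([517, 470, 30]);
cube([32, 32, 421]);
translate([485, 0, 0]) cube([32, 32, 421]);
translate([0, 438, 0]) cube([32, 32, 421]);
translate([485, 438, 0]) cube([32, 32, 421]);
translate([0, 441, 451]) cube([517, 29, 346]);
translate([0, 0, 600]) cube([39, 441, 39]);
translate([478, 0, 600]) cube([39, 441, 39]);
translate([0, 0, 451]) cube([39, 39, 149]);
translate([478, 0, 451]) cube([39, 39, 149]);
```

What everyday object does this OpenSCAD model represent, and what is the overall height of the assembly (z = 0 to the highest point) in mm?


A chair. The overall height is 797 mm.

A slab on four corner posts with a tall panel at the back — a chair. The seat slab sits at z = 421 with thickness 30, and the 346 mm backrest starts at the seat top, so the overall height is 421 + 30 + 346 = 797 mm.


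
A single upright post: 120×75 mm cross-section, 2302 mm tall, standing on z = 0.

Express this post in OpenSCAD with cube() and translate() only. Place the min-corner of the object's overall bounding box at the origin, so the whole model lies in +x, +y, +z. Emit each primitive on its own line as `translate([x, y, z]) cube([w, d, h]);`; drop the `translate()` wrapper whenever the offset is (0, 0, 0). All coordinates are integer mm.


cube([120, 75, 2302]);


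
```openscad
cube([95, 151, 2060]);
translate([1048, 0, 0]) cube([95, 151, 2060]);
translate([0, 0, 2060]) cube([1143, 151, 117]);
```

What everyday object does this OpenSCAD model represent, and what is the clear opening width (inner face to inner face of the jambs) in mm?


A door frame. The clear opening width is 953 mm.

Two 2060 mm tall posts with a header on top — a door frame. The left jamb is 95 mm wide at x = 0; the right jamb starts at x = 1048. The clear opening is 1048 − 95 = 953 mm.


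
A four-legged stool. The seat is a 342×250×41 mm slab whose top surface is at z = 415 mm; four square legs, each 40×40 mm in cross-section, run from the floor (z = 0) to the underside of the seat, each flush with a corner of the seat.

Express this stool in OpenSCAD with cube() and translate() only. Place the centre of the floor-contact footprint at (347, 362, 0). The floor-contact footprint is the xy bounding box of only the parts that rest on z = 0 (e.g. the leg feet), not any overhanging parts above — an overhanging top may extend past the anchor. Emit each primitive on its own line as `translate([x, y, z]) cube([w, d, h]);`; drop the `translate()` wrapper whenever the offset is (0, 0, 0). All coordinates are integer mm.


translate([176, 237, 374]) cube([342, 250, 41]);
translate([176, 237, 0]) cube([40, 40, 374]);
translate([478, 237, 0]) cube([40, 40, 374]);
translate([176, 447, 0]) cube([40, 40, 374]);
translate([478, 447, 0]) cube([40, 40, 374]);


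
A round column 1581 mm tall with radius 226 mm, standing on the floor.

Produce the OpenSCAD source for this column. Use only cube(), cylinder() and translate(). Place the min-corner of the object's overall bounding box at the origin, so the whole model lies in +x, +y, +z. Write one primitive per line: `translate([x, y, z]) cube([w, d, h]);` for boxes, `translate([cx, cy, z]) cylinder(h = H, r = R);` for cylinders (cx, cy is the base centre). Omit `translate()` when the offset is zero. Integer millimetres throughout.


translate([226, 226, 0]) cylinder(h = 1581, r = 226);


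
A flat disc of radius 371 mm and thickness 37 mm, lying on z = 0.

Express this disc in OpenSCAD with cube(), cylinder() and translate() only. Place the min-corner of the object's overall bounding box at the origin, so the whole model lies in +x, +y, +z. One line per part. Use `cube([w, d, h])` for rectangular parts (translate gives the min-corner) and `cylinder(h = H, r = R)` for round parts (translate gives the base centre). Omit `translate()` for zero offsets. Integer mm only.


translate([371, 371, 0]) cylinder(h = 37, r = 371);


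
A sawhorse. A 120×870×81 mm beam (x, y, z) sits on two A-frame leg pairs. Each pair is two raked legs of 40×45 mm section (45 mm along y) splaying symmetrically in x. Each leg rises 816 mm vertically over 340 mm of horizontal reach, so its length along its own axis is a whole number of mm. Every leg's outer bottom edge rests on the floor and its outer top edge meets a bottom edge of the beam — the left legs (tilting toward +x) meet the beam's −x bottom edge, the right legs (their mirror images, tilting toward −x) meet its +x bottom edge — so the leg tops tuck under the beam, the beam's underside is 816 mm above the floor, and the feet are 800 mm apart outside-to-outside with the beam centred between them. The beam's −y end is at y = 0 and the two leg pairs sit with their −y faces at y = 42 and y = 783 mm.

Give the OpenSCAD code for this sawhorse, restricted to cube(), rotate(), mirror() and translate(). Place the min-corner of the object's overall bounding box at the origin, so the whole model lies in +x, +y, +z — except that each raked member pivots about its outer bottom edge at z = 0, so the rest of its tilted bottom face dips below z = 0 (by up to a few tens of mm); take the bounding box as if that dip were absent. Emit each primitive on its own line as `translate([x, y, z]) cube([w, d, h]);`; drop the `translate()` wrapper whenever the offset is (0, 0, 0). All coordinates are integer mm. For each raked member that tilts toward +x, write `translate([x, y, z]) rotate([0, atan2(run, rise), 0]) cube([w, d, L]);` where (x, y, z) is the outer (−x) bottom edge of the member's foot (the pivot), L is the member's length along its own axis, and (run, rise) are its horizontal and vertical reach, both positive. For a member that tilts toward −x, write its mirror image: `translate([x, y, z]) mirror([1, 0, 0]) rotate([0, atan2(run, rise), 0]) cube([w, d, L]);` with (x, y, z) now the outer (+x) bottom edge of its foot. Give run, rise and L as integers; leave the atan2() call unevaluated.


translate([340, 0, 816]) cube([120, 870, 81]);
translate([0, 42, 0]) rotate([0, atan2(340, 816), 0]) cube([40, 45, 884]);
translate([800, 42, 0]) mirror([1, 0, 0]) rotate([0, atan2(340, 816), 0]) cube([40, 45, 884]);
translate([0, 783, 0]) rotate([0, atan2(340, 816), 0]) cube([40, 45, 884]);
translate([800, 783, 0]) mirror([1, 0, 0]) rotate([0, atan2(340, 816), 0]) cube([40, 45, 884]);


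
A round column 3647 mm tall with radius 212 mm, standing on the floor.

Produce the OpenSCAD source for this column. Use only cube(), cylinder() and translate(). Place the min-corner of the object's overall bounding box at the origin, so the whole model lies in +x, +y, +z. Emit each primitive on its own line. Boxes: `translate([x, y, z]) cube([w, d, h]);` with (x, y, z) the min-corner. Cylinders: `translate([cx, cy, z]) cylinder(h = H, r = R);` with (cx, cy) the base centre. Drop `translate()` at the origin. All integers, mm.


translate([212, 212, 0]) cylinder(h = 3647, r = 212);


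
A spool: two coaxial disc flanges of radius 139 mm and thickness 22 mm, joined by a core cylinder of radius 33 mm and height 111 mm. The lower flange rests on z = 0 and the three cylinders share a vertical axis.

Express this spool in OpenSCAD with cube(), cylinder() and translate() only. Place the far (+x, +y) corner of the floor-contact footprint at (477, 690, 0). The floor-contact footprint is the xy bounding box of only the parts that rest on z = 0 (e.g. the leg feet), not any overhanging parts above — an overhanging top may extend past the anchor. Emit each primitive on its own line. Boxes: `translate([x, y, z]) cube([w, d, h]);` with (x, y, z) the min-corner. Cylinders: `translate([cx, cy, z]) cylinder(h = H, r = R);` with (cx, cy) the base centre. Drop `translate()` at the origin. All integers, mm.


translate([338, 551, 0]) cylinder(h = 22, r = 139);
translate([338, 551, 22]) cylinder(h = 111, r = 33);
translate([338, 551, 133]) cylinder(h = 22, r = 139);


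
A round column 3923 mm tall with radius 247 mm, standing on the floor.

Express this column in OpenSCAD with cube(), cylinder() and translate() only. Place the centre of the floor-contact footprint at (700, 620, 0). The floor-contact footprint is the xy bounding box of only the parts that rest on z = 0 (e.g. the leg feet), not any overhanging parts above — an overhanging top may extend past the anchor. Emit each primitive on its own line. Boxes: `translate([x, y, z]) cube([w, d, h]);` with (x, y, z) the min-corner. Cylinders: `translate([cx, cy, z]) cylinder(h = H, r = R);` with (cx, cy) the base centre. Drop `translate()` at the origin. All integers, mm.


translate([700, 620, 0]) cylinder(h = 3923, r = 247);


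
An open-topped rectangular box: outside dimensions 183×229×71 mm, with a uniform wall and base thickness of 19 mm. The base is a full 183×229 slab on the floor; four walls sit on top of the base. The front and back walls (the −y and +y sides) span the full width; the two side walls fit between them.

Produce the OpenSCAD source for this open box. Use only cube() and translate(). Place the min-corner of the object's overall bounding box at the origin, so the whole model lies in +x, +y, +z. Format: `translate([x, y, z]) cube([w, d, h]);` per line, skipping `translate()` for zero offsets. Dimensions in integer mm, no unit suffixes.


cube([183, 229, 19]);
translate([0, 0, 19]) cube([183, 19, 52]);
translate([0, 210, 19]) cube([183, 19, 52]);
translate([0, 19, 19]) cube([19, 191, 52]);
translate([164, 19, 19]) cube([19, 191, 52]);


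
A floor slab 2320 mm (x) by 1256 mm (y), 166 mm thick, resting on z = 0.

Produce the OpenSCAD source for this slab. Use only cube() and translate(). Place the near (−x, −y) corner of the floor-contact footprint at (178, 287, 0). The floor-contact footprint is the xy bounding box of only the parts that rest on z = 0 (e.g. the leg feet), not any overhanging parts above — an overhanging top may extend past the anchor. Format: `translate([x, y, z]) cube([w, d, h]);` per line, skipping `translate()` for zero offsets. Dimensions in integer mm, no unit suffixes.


translate([178, 287, 0]) cube([2320, 1256, 166]);


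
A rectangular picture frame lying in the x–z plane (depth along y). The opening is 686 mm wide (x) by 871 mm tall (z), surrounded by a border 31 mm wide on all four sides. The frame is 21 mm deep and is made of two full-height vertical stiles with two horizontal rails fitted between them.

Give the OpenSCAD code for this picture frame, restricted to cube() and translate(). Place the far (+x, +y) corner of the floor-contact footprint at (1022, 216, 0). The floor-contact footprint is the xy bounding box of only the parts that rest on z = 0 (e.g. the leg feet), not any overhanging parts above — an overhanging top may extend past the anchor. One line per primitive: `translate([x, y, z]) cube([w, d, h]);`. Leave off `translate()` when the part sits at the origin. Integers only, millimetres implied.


translate([274, 195, 0]) cube([31, 21, 933]);
translate([991, 195, 0]) cube([31, 21, 933]);
translate([305, 195, 0]) cube([686, 21, 31]);
translate([305, 195, 902]) cube([686, 21, 31]);


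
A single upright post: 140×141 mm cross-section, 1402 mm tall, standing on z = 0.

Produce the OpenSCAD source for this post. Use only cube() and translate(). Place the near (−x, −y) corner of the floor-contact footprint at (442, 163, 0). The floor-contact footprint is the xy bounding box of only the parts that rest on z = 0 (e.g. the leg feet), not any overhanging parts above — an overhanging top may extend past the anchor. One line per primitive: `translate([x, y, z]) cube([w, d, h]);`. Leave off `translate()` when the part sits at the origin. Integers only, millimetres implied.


translate([442, 163, 0]) cube([140, 141, 1402]);


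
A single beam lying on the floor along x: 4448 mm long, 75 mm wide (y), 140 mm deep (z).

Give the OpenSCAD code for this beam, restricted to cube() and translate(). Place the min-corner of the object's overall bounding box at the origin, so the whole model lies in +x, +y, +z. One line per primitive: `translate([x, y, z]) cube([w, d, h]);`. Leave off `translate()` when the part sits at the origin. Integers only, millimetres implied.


cube([4448, 75, 140]);


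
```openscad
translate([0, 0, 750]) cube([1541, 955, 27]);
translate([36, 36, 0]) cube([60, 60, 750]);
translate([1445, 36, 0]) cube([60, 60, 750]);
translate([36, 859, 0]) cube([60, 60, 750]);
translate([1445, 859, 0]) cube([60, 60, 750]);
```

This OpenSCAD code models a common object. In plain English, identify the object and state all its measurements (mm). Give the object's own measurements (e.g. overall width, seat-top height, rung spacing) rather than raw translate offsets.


A rectangular dining table. The top is 1541×955×27 mm with its upper surface at z = 777 mm. It stands on four 60×60 mm square legs, each inset 36 mm from the nearest pair of top edges, running from the floor to the underside of the top.


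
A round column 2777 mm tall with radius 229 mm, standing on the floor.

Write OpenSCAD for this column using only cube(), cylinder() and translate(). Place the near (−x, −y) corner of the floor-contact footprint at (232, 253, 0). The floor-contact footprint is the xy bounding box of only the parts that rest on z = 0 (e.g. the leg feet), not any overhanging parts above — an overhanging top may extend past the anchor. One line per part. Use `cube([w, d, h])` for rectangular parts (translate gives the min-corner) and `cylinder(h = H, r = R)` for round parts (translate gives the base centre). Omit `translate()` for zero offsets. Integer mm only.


translate([461, 482, 0]) cylinder(h = 2777, r = 229);


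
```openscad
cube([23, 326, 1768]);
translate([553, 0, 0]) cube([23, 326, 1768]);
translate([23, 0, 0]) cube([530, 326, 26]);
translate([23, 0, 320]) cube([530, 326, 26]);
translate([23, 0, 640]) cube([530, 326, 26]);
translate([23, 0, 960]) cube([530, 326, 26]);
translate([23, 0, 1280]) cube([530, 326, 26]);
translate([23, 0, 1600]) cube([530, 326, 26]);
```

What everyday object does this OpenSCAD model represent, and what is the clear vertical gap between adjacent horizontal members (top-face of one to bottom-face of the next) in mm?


A bookshelf. The clear shelf gap is 294 mm.

Two tall side panels with 6 horizontal boards between them — a bookshelf. The first two shelf undersides are at z = 0 and z = 320; with shelf thickness 26, the clear gap is 320 − 0 − 26 = 294 mm.


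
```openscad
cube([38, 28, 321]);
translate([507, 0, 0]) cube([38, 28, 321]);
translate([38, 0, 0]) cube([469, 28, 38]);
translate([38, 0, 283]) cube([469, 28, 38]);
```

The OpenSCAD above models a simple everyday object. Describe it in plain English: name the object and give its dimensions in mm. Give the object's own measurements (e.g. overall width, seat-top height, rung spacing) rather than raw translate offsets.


A rectangular picture frame lying in the x–z plane (depth along y). The opening is 469 mm wide (x) by 245 mm tall (z), surrounded by a border 38 mm wide on all four sides. The frame is 28 mm deep and is made of two full-height vertical stiles with two horizontal rails fitted between them.


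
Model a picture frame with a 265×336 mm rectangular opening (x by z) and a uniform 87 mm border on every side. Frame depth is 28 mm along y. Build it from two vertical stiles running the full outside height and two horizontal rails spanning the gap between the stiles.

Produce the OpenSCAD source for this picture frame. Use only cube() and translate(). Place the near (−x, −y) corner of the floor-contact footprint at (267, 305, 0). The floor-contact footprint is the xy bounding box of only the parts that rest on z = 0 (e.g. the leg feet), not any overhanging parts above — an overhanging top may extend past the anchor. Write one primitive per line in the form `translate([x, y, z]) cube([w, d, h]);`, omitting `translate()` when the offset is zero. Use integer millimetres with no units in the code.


translate([267, 305, 0]) cube([87, 28, 510]);
translate([619, 305, 0]) cube([87, 28, 510]);
translate([354, 305, 0]) cube([265, 28, 87]);
translate([354, 305, 423]) cube([265, 28, 87]);


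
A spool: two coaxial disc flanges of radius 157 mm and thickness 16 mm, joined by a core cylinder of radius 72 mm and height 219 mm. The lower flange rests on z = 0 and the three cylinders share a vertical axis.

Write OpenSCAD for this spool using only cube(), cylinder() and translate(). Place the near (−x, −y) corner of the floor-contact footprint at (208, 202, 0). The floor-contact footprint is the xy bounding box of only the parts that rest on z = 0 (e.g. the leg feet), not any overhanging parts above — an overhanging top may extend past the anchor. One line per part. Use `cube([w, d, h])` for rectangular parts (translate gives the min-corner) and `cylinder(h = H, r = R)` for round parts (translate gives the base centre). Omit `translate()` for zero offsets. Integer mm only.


translate([365, 359, 0]) cylinder(h = 16, r = 157);
translate([365, 359, 16]) cylinder(h = 219, r = 72);
translate([365, 359, 235]) cylinder(h = 16, r = 157);


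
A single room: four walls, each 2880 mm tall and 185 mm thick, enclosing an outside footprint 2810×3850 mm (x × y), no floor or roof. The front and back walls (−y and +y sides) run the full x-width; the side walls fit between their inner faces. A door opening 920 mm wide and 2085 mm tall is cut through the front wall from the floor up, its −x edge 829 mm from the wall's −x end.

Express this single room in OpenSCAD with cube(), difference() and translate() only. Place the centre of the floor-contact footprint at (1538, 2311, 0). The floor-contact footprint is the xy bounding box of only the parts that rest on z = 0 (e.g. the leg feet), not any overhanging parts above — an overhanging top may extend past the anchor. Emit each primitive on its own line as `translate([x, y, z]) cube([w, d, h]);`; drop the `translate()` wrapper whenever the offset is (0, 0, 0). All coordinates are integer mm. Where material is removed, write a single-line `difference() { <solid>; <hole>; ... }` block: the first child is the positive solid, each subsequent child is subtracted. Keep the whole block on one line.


difference() { translate([133, 386, 0]) cube([2810, 185, 2880]); translate([962, 386, 0]) cube([920, 185, 2085]); }
translate([133, 4051, 0]) cube([2810, 185, 2880]);
translate([133, 571, 0]) cube([185, 3480, 2880]);
translate([2758, 571, 0]) cube([185, 3480, 2880]);


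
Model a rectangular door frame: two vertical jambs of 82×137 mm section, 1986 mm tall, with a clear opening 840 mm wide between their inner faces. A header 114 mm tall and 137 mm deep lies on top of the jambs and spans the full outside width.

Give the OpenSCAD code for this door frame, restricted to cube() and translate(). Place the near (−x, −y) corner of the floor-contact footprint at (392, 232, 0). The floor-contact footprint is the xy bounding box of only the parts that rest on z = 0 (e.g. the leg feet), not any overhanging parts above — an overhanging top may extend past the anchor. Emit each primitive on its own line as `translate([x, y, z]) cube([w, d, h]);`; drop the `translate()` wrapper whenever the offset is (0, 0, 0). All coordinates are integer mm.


translate([392, 232, 0]) cube([82, 137, 1986]);
translate([1314, 232, 0]) cube([82, 137, 1986]);
translate([392, 232, 1986]) cube([1004, 137, 114]);


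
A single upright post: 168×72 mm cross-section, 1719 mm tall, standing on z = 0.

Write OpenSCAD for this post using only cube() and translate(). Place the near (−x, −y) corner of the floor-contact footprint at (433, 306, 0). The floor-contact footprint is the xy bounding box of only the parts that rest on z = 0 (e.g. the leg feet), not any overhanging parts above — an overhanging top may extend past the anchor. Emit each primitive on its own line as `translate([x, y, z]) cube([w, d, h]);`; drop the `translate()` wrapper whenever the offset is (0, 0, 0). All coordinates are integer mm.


translate([433, 306, 0]) cube([168, 72, 1719]);


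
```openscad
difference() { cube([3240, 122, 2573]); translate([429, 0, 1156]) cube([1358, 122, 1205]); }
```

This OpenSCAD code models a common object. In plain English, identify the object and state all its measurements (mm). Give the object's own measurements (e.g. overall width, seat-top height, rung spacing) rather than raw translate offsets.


A wall 3240 mm long (x), 122 mm thick (y), 2573 mm tall, with a rectangular window opening cut through it. The opening is 1358 mm wide and 1205 mm tall; its sill is at z = 1156 mm and its near (−x) edge is 429 mm from the wall's −x end. The opening passes through the full wall thickness.


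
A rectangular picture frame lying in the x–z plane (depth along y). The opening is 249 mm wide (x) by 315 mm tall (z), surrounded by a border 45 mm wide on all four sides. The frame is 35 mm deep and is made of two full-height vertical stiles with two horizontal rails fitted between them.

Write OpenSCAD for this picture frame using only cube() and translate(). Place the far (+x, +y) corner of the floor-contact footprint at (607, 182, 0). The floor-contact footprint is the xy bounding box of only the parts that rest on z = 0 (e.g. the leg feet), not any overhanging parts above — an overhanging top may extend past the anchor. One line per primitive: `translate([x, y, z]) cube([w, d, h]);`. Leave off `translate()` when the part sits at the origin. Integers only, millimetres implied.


translate([268, 147, 0]) cube([45, 35, 405]);
translate([562, 147, 0]) cube([45, 35, 405]);
translate([313, 147, 0]) cube([249, 35, 45]);
translate([313, 147, 360]) cube([249, 35, 45]);


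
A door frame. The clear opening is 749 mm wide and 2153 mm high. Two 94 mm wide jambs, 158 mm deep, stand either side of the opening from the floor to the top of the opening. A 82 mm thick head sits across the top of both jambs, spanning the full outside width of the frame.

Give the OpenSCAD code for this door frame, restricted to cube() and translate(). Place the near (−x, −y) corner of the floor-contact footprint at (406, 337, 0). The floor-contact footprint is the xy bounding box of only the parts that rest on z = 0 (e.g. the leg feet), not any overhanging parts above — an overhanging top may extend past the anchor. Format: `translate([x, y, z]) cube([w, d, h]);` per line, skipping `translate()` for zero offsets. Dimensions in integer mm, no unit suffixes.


translate([406, 337, 0]) cube([94, 158, 2153]);
translate([1249, 337, 0]) cube([94, 158, 2153]);
translate([406, 337, 2153]) cube([937, 158, 82]);


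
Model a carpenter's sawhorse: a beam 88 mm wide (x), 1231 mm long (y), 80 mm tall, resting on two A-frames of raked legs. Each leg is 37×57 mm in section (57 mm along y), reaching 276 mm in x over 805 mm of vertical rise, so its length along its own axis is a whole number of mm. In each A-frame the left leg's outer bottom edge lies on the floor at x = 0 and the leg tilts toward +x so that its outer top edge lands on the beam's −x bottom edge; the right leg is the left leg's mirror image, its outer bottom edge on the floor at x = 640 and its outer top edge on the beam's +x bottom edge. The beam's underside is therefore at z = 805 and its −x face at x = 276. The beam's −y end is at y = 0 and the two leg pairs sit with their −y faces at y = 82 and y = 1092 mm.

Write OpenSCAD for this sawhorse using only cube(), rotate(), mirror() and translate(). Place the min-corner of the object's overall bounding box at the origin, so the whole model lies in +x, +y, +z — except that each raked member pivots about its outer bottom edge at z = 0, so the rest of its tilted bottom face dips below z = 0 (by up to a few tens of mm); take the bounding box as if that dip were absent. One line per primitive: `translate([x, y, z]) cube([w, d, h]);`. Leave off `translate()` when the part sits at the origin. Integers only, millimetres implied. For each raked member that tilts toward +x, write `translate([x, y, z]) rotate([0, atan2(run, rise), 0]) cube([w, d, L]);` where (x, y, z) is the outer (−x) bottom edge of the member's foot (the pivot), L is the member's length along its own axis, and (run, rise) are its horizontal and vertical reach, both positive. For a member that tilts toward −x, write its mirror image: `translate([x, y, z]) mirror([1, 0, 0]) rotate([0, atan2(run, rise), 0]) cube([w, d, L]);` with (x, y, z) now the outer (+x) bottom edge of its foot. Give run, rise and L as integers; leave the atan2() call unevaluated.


translate([276, 0, 805]) cube([88, 1231, 80]);
translate([0, 82, 0]) rotate([0, atan2(276, 805), 0]) cube([37, 57, 851]);
translate([640, 82, 0]) mirror([1, 0, 0]) rotate([0, atan2(276, 805), 0]) cube([37, 57, 851]);
translate([0, 1092, 0]) rotate([0, atan2(276, 805), 0]) cube([37, 57, 851]);
translate([640, 1092, 0]) mirror([1, 0, 0]) rotate([0, atan2(276, 805), 0]) cube([37, 57, 851]);
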